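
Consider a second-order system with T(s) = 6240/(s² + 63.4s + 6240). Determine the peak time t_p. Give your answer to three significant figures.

ω_n = √6240 = 79.0 rad/s; ζ = 63.4/(2·79.0) = 0.401.
ω_d = ω_n√(1−ζ²) = 72.4 rad/s. Then t_p = π/ω_d = 0.0434 s.

t_p ≈ 0.0434 s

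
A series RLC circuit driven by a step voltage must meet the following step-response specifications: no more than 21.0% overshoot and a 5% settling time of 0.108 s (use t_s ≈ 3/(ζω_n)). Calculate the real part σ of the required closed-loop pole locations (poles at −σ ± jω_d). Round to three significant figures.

σ ≈ 27.8

The settling-time spec alone fixes σ = ζω_n = 3/t_s = 3/0.108 = 27.8.
(Overshoot then fixes ζ = 0.445 and hence ω_d = σ·√(1−ζ²)/ζ = 55.9 rad/s.)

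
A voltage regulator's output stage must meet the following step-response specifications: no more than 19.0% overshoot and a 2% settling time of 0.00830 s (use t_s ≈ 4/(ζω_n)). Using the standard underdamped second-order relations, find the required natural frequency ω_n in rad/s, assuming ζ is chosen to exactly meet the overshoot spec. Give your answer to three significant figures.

ω_n ≈ 1030 rad/s

From %OS = 100·exp(−πζ/√(1−ζ²)), invert to get ζ = −ln(OS)/√(π² + ln²(OS)) with OS = 0.190.
−ln 0.190 = 1.661, so ζ = 1.661/√(π² + 2.758) = 0.467.
From t_s ≈ 4/(ζω_n): ω_n = 4/(ζ·t_s) = 4/(0.467·0.00830) = 1030 rad/s.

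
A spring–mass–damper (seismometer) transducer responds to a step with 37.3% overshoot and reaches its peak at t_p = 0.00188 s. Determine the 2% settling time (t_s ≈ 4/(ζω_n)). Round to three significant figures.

ζ from %OS: ζ = |ln 0.373|/√(π²+ln²0.373) = 0.300.
t_p = π/ω_d ⇒ ω_d = 1670 rad/s; then ω_n = ω_d/√(1−ζ²) = 1750 rad/s.
t_s ≈ 4/(ζω_n) = 4/(0.300·1750) = 0.00763 s.

t_s ≈ 0.00763 s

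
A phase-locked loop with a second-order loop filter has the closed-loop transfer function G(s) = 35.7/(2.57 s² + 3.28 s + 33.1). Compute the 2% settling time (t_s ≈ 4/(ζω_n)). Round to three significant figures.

Dividing through by 2.57: denominator becomes s² + 1.276 s + 12.88.
So ω_n = √12.88 = 3.59 rad/s and ζ = 1.276/(2·3.59) = 0.178.
t_s ≈ 4/(ζω_n) = 6.27 s.

t_s ≈ 6.27 s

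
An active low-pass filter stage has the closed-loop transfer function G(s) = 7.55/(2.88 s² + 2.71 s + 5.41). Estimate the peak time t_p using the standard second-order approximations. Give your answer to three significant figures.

t_p ≈ 2.44 s

Dividing through by 2.88: denominator becomes s² + 0.9410 s + 1.878.
So ω_n = √1.878 = 1.37 rad/s and ζ = 0.9410/(2·1.37) = 0.343.
ω_d = ω_n√(1−ζ²) = 1.29 rad/s. t_p = π/ω_d = 2.44 s.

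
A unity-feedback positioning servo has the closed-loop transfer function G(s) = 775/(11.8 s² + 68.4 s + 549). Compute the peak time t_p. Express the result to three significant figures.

t_p ≈ 0.509 s

Dividing through by 11.8: denominator becomes s² + 5.797 s + 46.53.
So ω_n = √46.53 = 6.82 rad/s and ζ = 5.797/(2·6.82) = 0.425.
ω_d = 6.82·√(1 − 0.425²) = 6.17 rad/s. t_p = π/ω_d = 0.509 s.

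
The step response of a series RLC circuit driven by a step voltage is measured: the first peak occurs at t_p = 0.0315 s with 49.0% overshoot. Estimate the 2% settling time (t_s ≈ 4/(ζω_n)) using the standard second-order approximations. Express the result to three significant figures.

t_s ≈ 0.177 s

From the overshoot, ζ = −ln(OS)/√(π²+ln²(OS)) = 0.221.
From t_p = π/ω_d, ω_d = π/0.0315 = 99.7 rad/s, so ω_n = ω_d/√(1−ζ²) = 102 rad/s.
t_s ≈ 4/(ζω_n) = 4/(0.221·102) = 0.177 s.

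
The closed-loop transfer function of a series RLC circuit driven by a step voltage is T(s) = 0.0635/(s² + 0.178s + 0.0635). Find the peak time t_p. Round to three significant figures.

ω_n = √0.0635 = 0.252 rad/s; ζ = 0.178/(2·0.252) = 0.353.
The damped frequency ω_d = ω_n√(1−ζ²) = 0.236 rad/s. Then t_p = π/ω_d = 13.3 s.

t_p ≈ 13.3 s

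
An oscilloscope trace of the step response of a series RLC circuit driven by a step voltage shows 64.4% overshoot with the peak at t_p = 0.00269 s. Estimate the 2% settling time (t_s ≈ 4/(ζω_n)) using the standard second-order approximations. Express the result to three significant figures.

t_s ≈ 0.0245 s

The overshoot fixes ζ = −ln(OS)/√(π²+ln²(OS)) = 0.139.
t_p = π/ω_d ⇒ ω_d = 1170 rad/s; then ω_n = ω_d/√(1−ζ²) = 1180 rad/s.
t_s ≈ 4/(ζω_n) = 4/(0.139·1180) = 0.0245 s.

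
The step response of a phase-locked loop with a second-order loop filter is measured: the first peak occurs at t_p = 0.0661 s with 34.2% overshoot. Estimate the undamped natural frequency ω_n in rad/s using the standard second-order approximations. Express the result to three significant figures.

The overshoot fixes ζ = −ln(OS)/√(π²+ln²(OS)) = 0.323.
t_p = π/ω_d ⇒ ω_d = 47.5 rad/s; then ω_n = ω_d/√(1−ζ²) = 50.2 rad/s.

ω_n ≈ 50.2 rad/s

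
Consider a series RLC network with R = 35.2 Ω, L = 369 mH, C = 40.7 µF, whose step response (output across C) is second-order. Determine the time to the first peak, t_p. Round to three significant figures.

For a series RLC circuit (capacitor voltage as output), ω_n = 1/√(LC) = 1/√(369 mH · 40.7 µF) = 258 rad/s.
ζ = (R/2)·√(C/L) = (35.2/2)·√(40.7 µF/369 mH) = 0.185.
ω_d = 258·√(1 − 0.185²) = 254 rad/s. t_p = π/ω_d = 0.0124 s.

t_p ≈ 0.0124 s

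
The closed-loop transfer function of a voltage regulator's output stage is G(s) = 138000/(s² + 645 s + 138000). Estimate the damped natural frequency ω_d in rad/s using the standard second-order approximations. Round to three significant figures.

ω_d ≈ 184 rad/s

Comparing the denominator to s² + 2ζω_n s + ω_n²: ω_n = √138000 = 371 rad/s, and 2ζω_n = 645 so ζ = 645/(2·371) = 0.868.
The damped frequency ω_d = ω_n√(1−ζ²) = 184 rad/s.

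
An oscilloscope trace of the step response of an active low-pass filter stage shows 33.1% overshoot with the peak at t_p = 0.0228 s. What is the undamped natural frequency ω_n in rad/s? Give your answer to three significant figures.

ζ from %OS: ζ = |ln 0.331|/√(π²+ln²0.331) = 0.332.
t_p = π/ω_d ⇒ ω_d = 138 rad/s; then ω_n = ω_d/√(1−ζ²) = 146 rad/s.

ω_n ≈ 146 rad/s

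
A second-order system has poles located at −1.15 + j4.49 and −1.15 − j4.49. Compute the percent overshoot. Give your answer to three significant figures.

%OS ≈ 44.7%

With σ = 1.15, ω_d = 4.49: ω_n = √(σ²+ω_d²) = 4.63 rad/s, ζ = σ/ω_n = 0.248.
%OS = 100 e^{−πζ/√(1−ζ²)} with ζ = 0.248 gives 44.7%.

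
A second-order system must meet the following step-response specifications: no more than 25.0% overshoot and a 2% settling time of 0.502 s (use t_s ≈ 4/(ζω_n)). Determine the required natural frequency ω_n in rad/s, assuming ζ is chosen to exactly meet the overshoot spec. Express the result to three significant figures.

ζ = −ln(OS)/√(π² + (ln OS)²). With OS = 0.250, ln OS = −1.386 and ζ = 1.386/3.434 = 0.404.
Then ω_n = 4/(ζ t_s) = 4/(0.404 × 0.502) = 19.7 rad/s.

ω_n ≈ 19.7 rad/s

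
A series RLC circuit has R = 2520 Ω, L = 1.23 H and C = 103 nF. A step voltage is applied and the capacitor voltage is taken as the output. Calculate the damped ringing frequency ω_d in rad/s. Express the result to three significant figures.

For a series RLC circuit (capacitor voltage as output), ω_n = 1/√(LC) = 1/√(1.23 H · 103 nF) = 2810 rad/s.
ζ = (R/2)·√(C/L) = (2520/2)·√(103 nF/1.23 H) = 0.365.
ω_d = ω_n√(1−ζ²) = 2620 rad/s.

ω_d ≈ 2620 rad/s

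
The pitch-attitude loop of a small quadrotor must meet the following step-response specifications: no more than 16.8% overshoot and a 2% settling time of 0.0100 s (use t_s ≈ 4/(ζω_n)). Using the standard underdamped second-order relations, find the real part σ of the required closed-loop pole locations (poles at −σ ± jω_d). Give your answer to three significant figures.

The settling-time spec alone fixes σ = ζω_n = 4/t_s = 4/0.0100 = 400.
(Overshoot then fixes ζ = 0.494 and hence ω_d = σ·√(1−ζ²)/ζ = 704 rad/s.)

σ ≈ 400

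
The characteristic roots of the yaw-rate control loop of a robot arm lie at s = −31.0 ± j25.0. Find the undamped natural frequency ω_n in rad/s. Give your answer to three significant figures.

With σ = 31.0, ω_d = 25.0: ω_n = √(σ²+ω_d²) = 39.8 rad/s, ζ = σ/ω_n = 0.778.

ω_n ≈ 39.8 rad/s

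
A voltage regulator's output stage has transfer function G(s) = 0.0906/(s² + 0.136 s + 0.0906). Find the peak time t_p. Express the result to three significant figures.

t_p ≈ 10.7 s

ω_n = √0.0906 = 0.301 rad/s; ζ = 0.136/(2·0.301) = 0.226.
ω_d = ω_n√(1−ζ²) = 0.293 rad/s. Then t_p = π/ω_d = 10.7 s.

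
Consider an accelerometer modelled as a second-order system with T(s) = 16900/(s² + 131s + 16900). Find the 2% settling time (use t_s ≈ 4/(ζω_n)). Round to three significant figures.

Comparing the denominator to s² + 2ζω_n s + ω_n²: ω_n = √16900 = 130 rad/s, and 2ζω_n = 131 so ζ = 131/(2·130) = 0.504.
t_s ≈ 4/(ζω_n) = 4/(0.504·130) = 0.0611 s.

t_s ≈ 0.0611 s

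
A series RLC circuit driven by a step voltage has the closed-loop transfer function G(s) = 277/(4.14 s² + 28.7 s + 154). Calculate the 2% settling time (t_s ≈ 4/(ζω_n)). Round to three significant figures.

t_s ≈ 1.15 s

Dividing through by 4.14: denominator becomes s² + 6.932 s + 37.20.
So ω_n = √37.20 = 6.10 rad/s and ζ = 6.932/(2·6.10) = 0.568.
t_s ≈ 4/(ζω_n) = 1.15 s.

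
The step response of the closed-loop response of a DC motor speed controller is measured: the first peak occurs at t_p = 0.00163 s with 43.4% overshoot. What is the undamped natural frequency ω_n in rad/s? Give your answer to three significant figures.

ω_n ≈ 1990 rad/s

The overshoot fixes ζ = −ln(OS)/√(π²+ln²(OS)) = 0.257.
From t_p = π/ω_d, ω_d = π/0.00163 = 1930 rad/s, so ω_n = ω_d/√(1−ζ²) = 1990 rad/s.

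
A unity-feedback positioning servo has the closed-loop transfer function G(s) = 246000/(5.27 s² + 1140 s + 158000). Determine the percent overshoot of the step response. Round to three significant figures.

Dividing through by 5.27: denominator becomes s² + 216.3 s + 29980.
So ω_n = √29980 = 173 rad/s and ζ = 216.3/(2·173) = 0.625.
%OS = 100 e^{−πζ/√(1−ζ²)} with ζ = 0.625 gives 8.10%.

%OS ≈ 8.10%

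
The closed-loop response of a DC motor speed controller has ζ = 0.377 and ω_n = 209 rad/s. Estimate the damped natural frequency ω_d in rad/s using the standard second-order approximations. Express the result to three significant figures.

ω_d = ω_n√(1−ζ²) = 209·√0.858 = 194 rad/s.

ω_d ≈ 194 rad/s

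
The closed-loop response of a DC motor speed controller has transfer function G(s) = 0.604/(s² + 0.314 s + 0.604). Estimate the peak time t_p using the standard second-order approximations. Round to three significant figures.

ω_n = √0.604 = 0.777 rad/s; ζ = 0.314/(2·0.777) = 0.202.
ω_d = 0.777·√(1 − 0.202²) = 0.761 rad/s. Then t_p = π/ω_d = 4.13 s.

t_p ≈ 4.13 s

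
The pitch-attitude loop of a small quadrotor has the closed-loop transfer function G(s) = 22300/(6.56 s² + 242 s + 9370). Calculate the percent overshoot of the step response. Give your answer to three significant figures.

Dividing through by 6.56: denominator becomes s² + 36.89 s + 1428.
So ω_n = √1428 = 37.8 rad/s and ζ = 36.89/(2·37.8) = 0.488.
%OS = 100 e^{−πζ/√(1−ζ²)} with ζ = 0.488 gives 17.3%.

%OS ≈ 17.3%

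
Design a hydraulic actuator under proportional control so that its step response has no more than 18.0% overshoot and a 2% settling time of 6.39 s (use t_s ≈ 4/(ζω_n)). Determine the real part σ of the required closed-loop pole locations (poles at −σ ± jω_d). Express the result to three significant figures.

σ ≈ 0.626

The settling-time spec alone fixes σ = ζω_n = 4/t_s = 4/6.39 = 0.626.
(Overshoot then fixes ζ = 0.479 and hence ω_d = σ·√(1−ζ²)/ζ = 1.15 rad/s.)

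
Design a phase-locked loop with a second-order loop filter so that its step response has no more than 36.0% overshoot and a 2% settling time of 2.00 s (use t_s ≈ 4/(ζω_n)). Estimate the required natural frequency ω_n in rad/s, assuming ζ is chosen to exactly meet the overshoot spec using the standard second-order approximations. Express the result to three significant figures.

Inverting the overshoot relation: ζ = |ln 0.360|/√(π² + ln²0.360) = 0.309.
Then ω_n = 4/(ζ t_s) = 4/(0.309 × 2.00) = 6.47 rad/s.

ω_n ≈ 6.47 rad/s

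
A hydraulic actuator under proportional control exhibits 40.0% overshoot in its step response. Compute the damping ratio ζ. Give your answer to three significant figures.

From %OS = 100·exp(−πζ/√(1−ζ²)), invert to get ζ = −ln(OS)/√(π² + ln²(OS)) with OS = 0.400.
−ln 0.400 = 0.9163, so ζ = 0.9163/√(π² + 0.8396) = 0.280.

ζ ≈ 0.280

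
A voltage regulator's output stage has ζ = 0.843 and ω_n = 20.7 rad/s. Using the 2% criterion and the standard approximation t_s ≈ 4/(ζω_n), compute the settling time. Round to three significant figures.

t_s ≈ 0.229 s

t_s ≈ 4/(ζω_n) = 4/(0.843 × 20.7) = 0.229 s.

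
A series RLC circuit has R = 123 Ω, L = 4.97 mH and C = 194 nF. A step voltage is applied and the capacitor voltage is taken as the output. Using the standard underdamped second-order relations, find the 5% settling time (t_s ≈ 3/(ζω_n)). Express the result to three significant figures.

t_s ≈ 0.000242 s

For a series RLC circuit (capacitor voltage as output), ω_n = 1/√(LC) = 1/√(4.97 mH · 194 nF) = 32200 rad/s.
ζ = (R/2)·√(C/L) = (123/2)·√(194 nF/4.97 mH) = 0.384.
t_s ≈ 3/(ζω_n) = 0.000242 s.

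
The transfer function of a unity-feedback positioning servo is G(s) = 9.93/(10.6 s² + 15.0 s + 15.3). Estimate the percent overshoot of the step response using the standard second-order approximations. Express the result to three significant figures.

%OS ≈ 10.1%

Dividing through by 10.6: denominator becomes s² + 1.415 s + 1.443.
So ω_n = √1.443 = 1.20 rad/s and ζ = 1.415/(2·1.20) = 0.589.
Overshoot: exp(−π·0.589/√(1−0.589²)) = 0.101, i.e. 10.1%.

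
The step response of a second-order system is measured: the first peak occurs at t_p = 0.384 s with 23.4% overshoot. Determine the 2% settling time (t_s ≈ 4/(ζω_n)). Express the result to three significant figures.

t_s ≈ 1.06 s

The overshoot fixes ζ = −ln(OS)/√(π²+ln²(OS)) = 0.420.
From t_p = π/ω_d, ω_d = π/0.384 = 8.18 rad/s, so ω_n = ω_d/√(1−ζ²) = 9.01 rad/s.
t_s ≈ 4/(ζω_n) = 4/(0.420·9.01) = 1.06 s.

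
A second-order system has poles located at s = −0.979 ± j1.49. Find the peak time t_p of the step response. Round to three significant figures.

t_p ≈ 2.11 s

t_p = π/ω_d with ω_d = 1.49 (the imaginary part), so t_p = 2.11 s.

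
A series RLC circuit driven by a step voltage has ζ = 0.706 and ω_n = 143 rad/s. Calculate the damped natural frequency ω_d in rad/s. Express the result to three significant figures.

ω_d = ω_n√(1−ζ²) = 143·√0.502 = 101 rad/s.

ω_d ≈ 101 rad/s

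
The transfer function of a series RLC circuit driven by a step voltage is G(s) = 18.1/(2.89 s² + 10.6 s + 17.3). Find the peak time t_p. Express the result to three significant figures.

Dividing through by 2.89: denominator becomes s² + 3.668 s + 5.986.
So ω_n = √5.986 = 2.45 rad/s and ζ = 3.668/(2·2.45) = 0.750.
ω_d = ω_n√(1−ζ²) = 1.62 rad/s. t_p = π/ω_d = 1.94 s.

t_p ≈ 1.94 s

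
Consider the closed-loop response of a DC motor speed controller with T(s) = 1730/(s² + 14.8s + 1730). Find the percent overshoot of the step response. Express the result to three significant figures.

ω_n = √1730 = 41.6 rad/s; ζ = 14.8/(2·41.6) = 0.178.
%OS = 100 e^{−πζ/√(1−ζ²)} with ζ = 0.178 gives 56.7%.

%OS ≈ 56.7%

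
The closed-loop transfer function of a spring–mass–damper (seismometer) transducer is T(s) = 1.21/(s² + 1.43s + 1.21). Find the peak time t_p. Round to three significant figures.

Matching coefficients with s² + 2ζω_n s + ω_n² gives ω_n² = 1.21 ⇒ ω_n = 1.10 rad/s, and ζ = 1.43/(2ω_n) = 0.650.
ω_d = 1.10·√(1 − 0.650²) = 0.836 rad/s. Then t_p = π/ω_d = 3.76 s.

t_p ≈ 3.76 s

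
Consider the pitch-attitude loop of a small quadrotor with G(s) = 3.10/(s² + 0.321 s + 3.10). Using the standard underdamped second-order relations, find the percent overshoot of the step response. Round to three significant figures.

Matching coefficients with s² + 2ζω_n s + ω_n² gives ω_n² = 3.10 ⇒ ω_n = 1.76 rad/s, and ζ = 0.321/(2ω_n) = 0.0912.
Overshoot: exp(−π·0.0912/√(1−0.0912²)) = 0.750, i.e. 75.0%.

%OS ≈ 75.0%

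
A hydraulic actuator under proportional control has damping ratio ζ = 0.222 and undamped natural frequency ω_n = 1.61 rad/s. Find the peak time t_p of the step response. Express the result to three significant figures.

t_p ≈ 2.00 s

The damped frequency is ω_d = ω_n√(1−ζ²) = 1.61·√(1−0.0493) = 1.57 rad/s.
Peak time t_p = π/ω_d = π/1.57 = 2.00 s.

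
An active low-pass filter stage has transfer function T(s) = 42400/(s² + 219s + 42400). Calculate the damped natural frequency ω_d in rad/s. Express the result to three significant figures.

ω_d ≈ 174 rad/s

ω_n = √42400 = 206 rad/s; ζ = 219/(2·206) = 0.532.
ω_d = ω_n√(1−ζ²) = 174 rad/s.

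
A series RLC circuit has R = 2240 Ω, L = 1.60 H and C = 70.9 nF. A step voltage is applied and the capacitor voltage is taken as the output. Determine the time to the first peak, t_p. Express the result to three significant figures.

For a series RLC circuit (capacitor voltage as output), ω_n = 1/√(LC) = 1/√(1.60 H · 70.9 nF) = 2970 rad/s.
ζ = (R/2)·√(C/L) = (2240/2)·√(70.9 nF/1.60 H) = 0.236.
ω_d = 2970·√(1 − 0.236²) = 2890 rad/s. t_p = π/ω_d = 0.00109 s.

t_p ≈ 0.00109 s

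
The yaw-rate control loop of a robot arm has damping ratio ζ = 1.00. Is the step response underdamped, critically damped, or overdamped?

Since ζ = 1, the system is critically damped.

critically damped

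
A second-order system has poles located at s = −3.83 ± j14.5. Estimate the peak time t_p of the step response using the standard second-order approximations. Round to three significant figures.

t_p = π/ω_d with ω_d = 14.5 (the imaginary part), so t_p = 0.217 s.

t_p ≈ 0.217 s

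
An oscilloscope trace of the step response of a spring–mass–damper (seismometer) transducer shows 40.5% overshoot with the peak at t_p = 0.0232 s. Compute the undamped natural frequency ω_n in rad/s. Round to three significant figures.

ω_n ≈ 141 rad/s

ζ from %OS: ζ = |ln 0.405|/√(π²+ln²0.405) = 0.276.
From t_p = π/ω_d, ω_d = π/0.0232 = 135 rad/s, so ω_n = ω_d/√(1−ζ²) = 141 rad/s.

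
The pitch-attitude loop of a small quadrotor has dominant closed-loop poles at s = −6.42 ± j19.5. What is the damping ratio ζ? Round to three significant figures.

|pole| = ω_n = √(6.42² + 19.5²) = 20.5 rad/s; ζ = cos θ = σ/ω_n = 0.313.

ζ ≈ 0.313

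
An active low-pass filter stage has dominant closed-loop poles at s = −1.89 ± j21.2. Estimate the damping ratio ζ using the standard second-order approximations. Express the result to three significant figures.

|pole| = ω_n = √(1.89² + 21.2²) = 21.3 rad/s; ζ = cos θ = σ/ω_n = 0.0888.

ζ ≈ 0.0888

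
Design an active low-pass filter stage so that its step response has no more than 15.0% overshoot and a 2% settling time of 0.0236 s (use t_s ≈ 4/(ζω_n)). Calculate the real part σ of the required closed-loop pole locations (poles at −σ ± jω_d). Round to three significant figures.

σ ≈ 169

The settling-time spec alone fixes σ = ζω_n = 4/t_s = 4/0.0236 = 169.
(Overshoot then fixes ζ = 0.517 and hence ω_d = σ·√(1−ζ²)/ζ = 281 rad/s.)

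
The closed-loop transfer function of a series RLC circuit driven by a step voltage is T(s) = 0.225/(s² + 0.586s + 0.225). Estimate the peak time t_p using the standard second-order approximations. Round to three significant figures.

t_p ≈ 8.42 s

Comparing the denominator to s² + 2ζω_n s + ω_n²: ω_n = √0.225 = 0.474 rad/s, and 2ζω_n = 0.586 so ζ = 0.586/(2·0.474) = 0.618.
ω_d = ω_n√(1−ζ²) = 0.373 rad/s. Then t_p = π/ω_d = 8.42 s.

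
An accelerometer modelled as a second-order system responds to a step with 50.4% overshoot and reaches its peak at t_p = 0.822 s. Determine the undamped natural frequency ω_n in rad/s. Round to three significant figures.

ω_n ≈ 3.91 rad/s

ζ from %OS: ζ = |ln 0.504|/√(π²+ln²0.504) = 0.213.
From t_p = π/ω_d, ω_d = π/0.822 = 3.82 rad/s, so ω_n = ω_d/√(1−ζ²) = 3.91 rad/s.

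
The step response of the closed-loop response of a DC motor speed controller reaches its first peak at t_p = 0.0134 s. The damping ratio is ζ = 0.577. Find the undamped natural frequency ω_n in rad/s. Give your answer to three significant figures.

Peak time t_p = π/ω_d, so ω_d = π/t_p = π/0.0134 = 234 rad/s.
ω_n = ω_d/√(1−ζ²) = 234/√0.667 = 287 rad/s.

ω_n ≈ 287 rad/s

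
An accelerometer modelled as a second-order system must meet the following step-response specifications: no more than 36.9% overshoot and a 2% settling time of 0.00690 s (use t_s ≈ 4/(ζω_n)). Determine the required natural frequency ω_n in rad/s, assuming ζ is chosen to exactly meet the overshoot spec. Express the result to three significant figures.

ω_n ≈ 1920 rad/s

From %OS = 100·exp(−πζ/√(1−ζ²)), invert to get ζ = −ln(OS)/√(π² + ln²(OS)) with OS = 0.369.
−ln 0.369 = 0.9970, so ζ = 0.9970/√(π² + 0.9939) = 0.302.
From t_s ≈ 4/(ζω_n): ω_n = 4/(ζ·t_s) = 4/(0.302·0.00690) = 1920 rad/s.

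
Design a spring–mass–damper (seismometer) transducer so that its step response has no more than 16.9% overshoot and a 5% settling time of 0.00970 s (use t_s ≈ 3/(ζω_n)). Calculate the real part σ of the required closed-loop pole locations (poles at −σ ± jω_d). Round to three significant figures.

σ ≈ 309

The settling-time spec alone fixes σ = ζω_n = 3/t_s = 3/0.00970 = 309.
(Overshoot then fixes ζ = 0.493 and hence ω_d = σ·√(1−ζ²)/ζ = 547 rad/s.)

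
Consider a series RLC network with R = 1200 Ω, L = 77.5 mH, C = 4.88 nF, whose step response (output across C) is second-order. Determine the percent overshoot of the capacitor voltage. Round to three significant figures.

For a series RLC circuit (capacitor voltage as output), ω_n = 1/√(LC) = 1/√(77.5 mH · 4.88 nF) = 51400 rad/s.
ζ = (R/2)·√(C/L) = (1200/2)·√(4.88 nF/77.5 mH) = 0.151.
%OS = 100·exp(−πζ/√(1−ζ²)) = 62.0%.

%OS ≈ 62.0%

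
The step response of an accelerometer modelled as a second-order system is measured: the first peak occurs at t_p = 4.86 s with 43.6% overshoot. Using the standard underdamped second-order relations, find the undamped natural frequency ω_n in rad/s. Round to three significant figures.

ω_n ≈ 0.669 rad/s

The overshoot fixes ζ = −ln(OS)/√(π²+ln²(OS)) = 0.255.
From t_p = π/ω_d, ω_d = π/4.86 = 0.646 rad/s, so ω_n = ω_d/√(1−ζ²) = 0.669 rad/s.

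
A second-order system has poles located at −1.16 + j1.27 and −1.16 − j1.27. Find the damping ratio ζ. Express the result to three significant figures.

|pole| = ω_n = √(1.16² + 1.27²) = 1.72 rad/s; ζ = cos θ = σ/ω_n = 0.674.

ζ ≈ 0.674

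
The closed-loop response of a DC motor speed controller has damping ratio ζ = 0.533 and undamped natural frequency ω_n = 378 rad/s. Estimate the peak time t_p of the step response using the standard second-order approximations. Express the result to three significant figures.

t_p ≈ 0.00982 s

The damped frequency is ω_d = ω_n√(1−ζ²) = 378·√(1−0.284) = 320 rad/s.
Peak time t_p = π/ω_d = π/320 = 0.00982 s.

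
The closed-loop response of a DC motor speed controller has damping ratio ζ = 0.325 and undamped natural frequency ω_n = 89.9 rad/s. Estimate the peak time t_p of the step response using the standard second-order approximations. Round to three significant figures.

The damped frequency is ω_d = ω_n√(1−ζ²) = 89.9·√(1−0.106) = 85.0 rad/s.
Peak time t_p = π/ω_d = π/85.0 = 0.0370 s.

t_p ≈ 0.0370 s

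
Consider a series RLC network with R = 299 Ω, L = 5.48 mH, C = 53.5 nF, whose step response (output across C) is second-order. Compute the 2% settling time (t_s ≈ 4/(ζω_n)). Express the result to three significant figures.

t_s ≈ 0.000147 s

For a series RLC circuit (capacitor voltage as output), ω_n = 1/√(LC) = 1/√(5.48 mH · 53.5 nF) = 58400 rad/s.
ζ = (R/2)·√(C/L) = (299/2)·√(53.5 nF/5.48 mH) = 0.467.
t_s ≈ 4/(ζω_n) = 0.000147 s.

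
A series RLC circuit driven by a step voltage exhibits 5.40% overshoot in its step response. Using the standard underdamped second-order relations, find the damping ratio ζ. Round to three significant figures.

ζ ≈ 0.681

From %OS = 100·exp(−πζ/√(1−ζ²)), invert to get ζ = −ln(OS)/√(π² + ln²(OS)) with OS = 0.0540.
−ln 0.0540 = 2.919, so ζ = 2.919/√(π² + 8.519) = 0.681.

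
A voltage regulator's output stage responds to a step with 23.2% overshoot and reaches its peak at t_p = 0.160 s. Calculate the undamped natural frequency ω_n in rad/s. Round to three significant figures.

ω_n ≈ 21.7 rad/s

From the overshoot, ζ = −ln(OS)/√(π²+ln²(OS)) = 0.422.
t_p = π/ω_d ⇒ ω_d = 19.6 rad/s; then ω_n = ω_d/√(1−ζ²) = 21.7 rad/s.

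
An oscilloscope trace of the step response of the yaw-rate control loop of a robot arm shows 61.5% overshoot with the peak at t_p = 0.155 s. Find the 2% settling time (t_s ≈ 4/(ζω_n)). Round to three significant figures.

ζ from %OS: ζ = |ln 0.615|/√(π²+ln²0.615) = 0.153.
t_p = π/ω_d ⇒ ω_d = 20.3 rad/s; then ω_n = ω_d/√(1−ζ²) = 20.5 rad/s.
t_s ≈ 4/(ζω_n) = 4/(0.153·20.5) = 1.28 s.

t_s ≈ 1.28 s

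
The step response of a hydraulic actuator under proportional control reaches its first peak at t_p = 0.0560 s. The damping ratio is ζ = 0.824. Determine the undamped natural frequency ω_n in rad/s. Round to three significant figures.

Peak time t_p = π/ω_d, so ω_d = π/t_p = π/0.0560 = 56.1 rad/s.
ω_n = ω_d/√(1−ζ²) = 56.1/√0.321 = 99.0 rad/s.

ω_n ≈ 99.0 rad/s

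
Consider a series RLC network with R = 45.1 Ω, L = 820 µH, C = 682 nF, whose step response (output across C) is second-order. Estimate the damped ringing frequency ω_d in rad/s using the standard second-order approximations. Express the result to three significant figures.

ω_d ≈ 32100 rad/s

For a series RLC circuit (capacitor voltage as output), ω_n = 1/√(LC) = 1/√(820 µH · 682 nF) = 42300 rad/s.
ζ = (R/2)·√(C/L) = (45.1/2)·√(682 nF/820 µH) = 0.650.
The damped frequency ω_d = ω_n√(1−ζ²) = 32100 rad/s.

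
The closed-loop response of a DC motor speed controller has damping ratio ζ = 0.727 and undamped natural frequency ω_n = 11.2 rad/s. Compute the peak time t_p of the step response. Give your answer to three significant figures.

The damped frequency is ω_d = ω_n√(1−ζ²) = 11.2·√(1−0.529) = 7.69 rad/s.
Peak time t_p = π/ω_d = π/7.69 = 0.409 s.

t_p ≈ 0.409 s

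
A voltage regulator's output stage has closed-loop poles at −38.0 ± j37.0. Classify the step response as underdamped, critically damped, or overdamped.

underdamped

Since the poles form a complex-conjugate pair with nonzero imaginary part, the response is underdamped.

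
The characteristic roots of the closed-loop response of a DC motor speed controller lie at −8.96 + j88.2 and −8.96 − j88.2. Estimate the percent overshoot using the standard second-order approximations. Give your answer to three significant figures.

The poles are at −σ ± jω_d with σ = 8.96 and ω_d = 88.2, so ω_n = √(σ²+ω_d²) = 88.7 rad/s and ζ = σ/ω_n = 0.101.
%OS = 100 e^{−πζ/√(1−ζ²)} with ζ = 0.101 gives 72.7%.

%OS ≈ 72.7%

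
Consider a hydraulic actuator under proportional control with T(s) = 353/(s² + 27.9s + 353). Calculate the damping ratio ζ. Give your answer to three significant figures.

ζ ≈ 0.742

ω_n = √353 = 18.8 rad/s; ζ = 27.9/(2·18.8) = 0.742.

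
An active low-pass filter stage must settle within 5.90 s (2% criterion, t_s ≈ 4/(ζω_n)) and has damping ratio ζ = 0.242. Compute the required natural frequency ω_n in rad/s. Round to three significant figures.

Rearranging t_s ≈ 4/(ζω_n) gives ω_n = 4/(ζ·t_s) = 4/(0.242 × 5.90) = 2.80 rad/s.

ω_n ≈ 2.80 rad/s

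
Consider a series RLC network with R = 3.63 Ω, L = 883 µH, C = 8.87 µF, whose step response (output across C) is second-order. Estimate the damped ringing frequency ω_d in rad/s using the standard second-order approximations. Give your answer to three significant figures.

ω_d ≈ 11100 rad/s

For a series RLC circuit (capacitor voltage as output), ω_n = 1/√(LC) = 1/√(883 µH · 8.87 µF) = 11300 rad/s.
ζ = (R/2)·√(C/L) = (3.63/2)·√(8.87 µF/883 µH) = 0.182.
ω_d = ω_n√(1−ζ²) = 11100 rad/s.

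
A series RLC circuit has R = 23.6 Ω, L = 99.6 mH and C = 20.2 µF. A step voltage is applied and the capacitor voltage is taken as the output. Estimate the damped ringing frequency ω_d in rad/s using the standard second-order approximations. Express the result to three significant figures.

For a series RLC circuit (capacitor voltage as output), ω_n = 1/√(LC) = 1/√(99.6 mH · 20.2 µF) = 705 rad/s.
ζ = (R/2)·√(C/L) = (23.6/2)·√(20.2 µF/99.6 mH) = 0.168.
ω_d = ω_n√(1−ζ²) = 695 rad/s.

ω_d ≈ 695 rad/s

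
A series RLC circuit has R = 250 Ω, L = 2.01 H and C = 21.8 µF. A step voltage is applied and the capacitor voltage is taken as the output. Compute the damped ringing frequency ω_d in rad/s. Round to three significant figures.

ω_d ≈ 138 rad/s

For a series RLC circuit (capacitor voltage as output), ω_n = 1/√(LC) = 1/√(2.01 H · 21.8 µF) = 151 rad/s.
ζ = (R/2)·√(C/L) = (250/2)·√(21.8 µF/2.01 H) = 0.412.
The damped frequency ω_d = ω_n√(1−ζ²) = 138 rad/s.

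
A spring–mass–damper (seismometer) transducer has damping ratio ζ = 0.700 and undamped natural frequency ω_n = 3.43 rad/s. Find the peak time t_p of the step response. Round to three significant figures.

The damped frequency is ω_d = ω_n√(1−ζ²) = 3.43·√(1−0.490) = 2.45 rad/s.
Peak time t_p = π/ω_d = π/2.45 = 1.28 s.

t_p ≈ 1.28 s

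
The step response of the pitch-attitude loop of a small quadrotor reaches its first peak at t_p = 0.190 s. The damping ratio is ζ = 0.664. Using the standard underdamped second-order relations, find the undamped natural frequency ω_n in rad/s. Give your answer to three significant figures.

ω_n ≈ 22.1 rad/s

Peak time t_p = π/ω_d, so ω_d = π/t_p = π/0.190 = 16.5 rad/s.
ω_n = ω_d/√(1−ζ²) = 16.5/√0.559 = 22.1 rad/s.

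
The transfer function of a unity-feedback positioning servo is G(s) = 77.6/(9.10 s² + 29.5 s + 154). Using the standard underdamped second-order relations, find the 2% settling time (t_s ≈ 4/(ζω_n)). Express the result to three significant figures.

Dividing through by 9.10: denominator becomes s² + 3.242 s + 16.92.
So ω_n = √16.92 = 4.11 rad/s and ζ = 3.242/(2·4.11) = 0.394.
t_s ≈ 4/(ζω_n) = 2.47 s.

t_s ≈ 2.47 s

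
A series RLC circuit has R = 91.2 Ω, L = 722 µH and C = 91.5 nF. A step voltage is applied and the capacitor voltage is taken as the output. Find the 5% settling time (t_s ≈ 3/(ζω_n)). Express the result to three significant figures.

t_s ≈ 0.0000475 s

For a series RLC circuit (capacitor voltage as output), ω_n = 1/√(LC) = 1/√(722 µH · 91.5 nF) = 123000 rad/s.
ζ = (R/2)·√(C/L) = (91.2/2)·√(91.5 nF/722 µH) = 0.513.
t_s ≈ 3/(ζω_n) = 0.0000475 s.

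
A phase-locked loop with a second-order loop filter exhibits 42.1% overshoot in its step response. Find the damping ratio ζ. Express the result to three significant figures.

From %OS = 100·exp(−πζ/√(1−ζ²)), invert to get ζ = −ln(OS)/√(π² + ln²(OS)) with OS = 0.421.
−ln 0.421 = 0.8651, so ζ = 0.8651/√(π² + 0.7484) = 0.265.

ζ ≈ 0.265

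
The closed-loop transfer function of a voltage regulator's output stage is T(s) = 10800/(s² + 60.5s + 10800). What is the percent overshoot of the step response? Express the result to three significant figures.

Matching coefficients with s² + 2ζω_n s + ω_n² gives ω_n² = 10800 ⇒ ω_n = 104 rad/s, and ζ = 60.5/(2ω_n) = 0.291.
%OS = 100 e^{−πζ/√(1−ζ²)} with ζ = 0.291 gives 38.4%.

%OS ≈ 38.4%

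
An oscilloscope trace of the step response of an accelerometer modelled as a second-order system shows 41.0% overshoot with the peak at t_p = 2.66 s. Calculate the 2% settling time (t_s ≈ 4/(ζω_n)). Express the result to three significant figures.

t_s ≈ 11.9 s

The overshoot fixes ζ = −ln(OS)/√(π²+ln²(OS)) = 0.273.
From t_p = π/ω_d, ω_d = π/2.66 = 1.18 rad/s, so ω_n = ω_d/√(1−ζ²) = 1.23 rad/s.
t_s ≈ 4/(ζω_n) = 4/(0.273·1.23) = 11.9 s.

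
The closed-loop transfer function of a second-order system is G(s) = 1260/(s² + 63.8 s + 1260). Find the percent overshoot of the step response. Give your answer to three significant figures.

%OS ≈ 0.160%

ω_n = √1260 = 35.5 rad/s; ζ = 63.8/(2·35.5) = 0.899.
%OS = 100 e^{−πζ/√(1−ζ²)} with ζ = 0.899 gives 0.160%.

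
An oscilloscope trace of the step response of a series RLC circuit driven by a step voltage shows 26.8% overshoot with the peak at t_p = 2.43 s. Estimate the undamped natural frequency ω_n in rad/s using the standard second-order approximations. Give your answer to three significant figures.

ω_n ≈ 1.40 rad/s

ζ from %OS: ζ = |ln 0.268|/√(π²+ln²0.268) = 0.387.
t_p = π/ω_d ⇒ ω_d = 1.29 rad/s; then ω_n = ω_d/√(1−ζ²) = 1.40 rad/s.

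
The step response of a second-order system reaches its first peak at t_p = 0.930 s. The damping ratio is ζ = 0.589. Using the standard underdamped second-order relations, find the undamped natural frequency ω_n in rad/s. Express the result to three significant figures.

Peak time t_p = π/ω_d, so ω_d = π/t_p = π/0.930 = 3.38 rad/s.
ω_n = ω_d/√(1−ζ²) = 3.38/√0.653 = 4.18 rad/s.

ω_n ≈ 4.18 rad/s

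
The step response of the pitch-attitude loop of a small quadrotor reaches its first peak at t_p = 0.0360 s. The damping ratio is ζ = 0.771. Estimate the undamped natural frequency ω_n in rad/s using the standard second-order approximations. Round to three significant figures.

Peak time t_p = π/ω_d, so ω_d = π/t_p = π/0.0360 = 87.3 rad/s.
ω_n = ω_d/√(1−ζ²) = 87.3/√0.406 = 137 rad/s.

ω_n ≈ 137 rad/s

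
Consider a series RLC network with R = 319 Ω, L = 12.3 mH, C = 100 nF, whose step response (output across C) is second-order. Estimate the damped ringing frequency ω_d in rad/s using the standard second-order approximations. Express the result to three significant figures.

For a series RLC circuit (capacitor voltage as output), ω_n = 1/√(LC) = 1/√(12.3 mH · 100 nF) = 28500 rad/s.
ζ = (R/2)·√(C/L) = (319/2)·√(100 nF/12.3 mH) = 0.455.
The damped frequency ω_d = ω_n√(1−ζ²) = 25400 rad/s.

ω_d ≈ 25400 rad/s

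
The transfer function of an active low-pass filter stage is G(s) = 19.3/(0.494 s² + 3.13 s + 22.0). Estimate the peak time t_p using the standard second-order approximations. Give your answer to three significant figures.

t_p ≈ 0.535 s

Dividing through by 0.494: denominator becomes s² + 6.336 s + 44.53.
So ω_n = √44.53 = 6.67 rad/s and ζ = 6.336/(2·6.67) = 0.475.
ω_d = 6.67·√(1 − 0.475²) = 5.87 rad/s. t_p = π/ω_d = 0.535 s.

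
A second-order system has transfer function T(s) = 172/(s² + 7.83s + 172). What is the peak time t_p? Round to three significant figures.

t_p ≈ 0.251 s

Comparing the denominator to s² + 2ζω_n s + ω_n²: ω_n = √172 = 13.1 rad/s, and 2ζω_n = 7.83 so ζ = 7.83/(2·13.1) = 0.299.
ω_d = 13.1·√(1 − 0.299²) = 12.5 rad/s. Then t_p = π/ω_d = 0.251 s.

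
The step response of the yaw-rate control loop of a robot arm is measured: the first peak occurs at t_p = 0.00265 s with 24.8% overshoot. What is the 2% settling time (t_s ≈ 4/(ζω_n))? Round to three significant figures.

ζ from %OS: ζ = |ln 0.248|/√(π²+ln²0.248) = 0.406.
t_p = π/ω_d ⇒ ω_d = 1190 rad/s; then ω_n = ω_d/√(1−ζ²) = 1300 rad/s.
t_s ≈ 4/(ζω_n) = 4/(0.406·1300) = 0.00760 s.

t_s ≈ 0.00760 s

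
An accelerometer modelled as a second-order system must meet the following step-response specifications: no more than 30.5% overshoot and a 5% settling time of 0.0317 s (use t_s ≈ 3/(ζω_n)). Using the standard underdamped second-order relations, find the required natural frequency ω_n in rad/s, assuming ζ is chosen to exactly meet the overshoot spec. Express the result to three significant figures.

Inverting the overshoot relation: ζ = |ln 0.305|/√(π² + ln²0.305) = 0.354.
From t_s ≈ 3/(ζω_n): ω_n = 3/(ζ·t_s) = 3/(0.354·0.0317) = 268 rad/s.

ω_n ≈ 268 rad/s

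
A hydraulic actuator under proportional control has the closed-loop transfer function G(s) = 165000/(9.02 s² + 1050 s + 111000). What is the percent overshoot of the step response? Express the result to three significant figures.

Dividing through by 9.02: denominator becomes s² + 116.4 s + 12310.
So ω_n = √12310 = 111 rad/s and ζ = 116.4/(2·111) = 0.525.
%OS = 100 e^{−πζ/√(1−ζ²)} with ζ = 0.525 gives 14.4%.

%OS ≈ 14.4%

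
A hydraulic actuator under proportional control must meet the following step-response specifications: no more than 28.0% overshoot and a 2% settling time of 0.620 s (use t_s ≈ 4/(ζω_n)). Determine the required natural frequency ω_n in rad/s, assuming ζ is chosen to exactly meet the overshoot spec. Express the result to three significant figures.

ω_n ≈ 17.2 rad/s

Inverting the overshoot relation: ζ = |ln 0.280|/√(π² + ln²0.280) = 0.376.
From t_s ≈ 4/(ζω_n): ω_n = 4/(ζ·t_s) = 4/(0.376·0.620) = 17.2 rad/s.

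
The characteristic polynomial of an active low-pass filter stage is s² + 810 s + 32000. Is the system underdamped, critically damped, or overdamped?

overdamped

a² − 4b = 530000 > 0 (two distinct real roots); the system is overdamped.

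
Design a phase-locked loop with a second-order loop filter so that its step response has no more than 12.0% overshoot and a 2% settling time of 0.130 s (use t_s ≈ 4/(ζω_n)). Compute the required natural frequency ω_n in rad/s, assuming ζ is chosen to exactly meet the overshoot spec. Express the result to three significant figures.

ζ = −ln(OS)/√(π² + (ln OS)²). With OS = 0.120, ln OS = −2.120 and ζ = 2.120/3.790 = 0.559.
Then ω_n = 4/(ζ t_s) = 4/(0.559 × 0.130) = 55.0 rad/s.

ω_n ≈ 55.0 rad/s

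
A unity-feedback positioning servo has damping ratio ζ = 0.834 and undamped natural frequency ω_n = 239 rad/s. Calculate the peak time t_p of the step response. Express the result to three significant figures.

The damped frequency is ω_d = ω_n√(1−ζ²) = 239·√(1−0.696) = 132 rad/s.
Peak time t_p = π/ω_d = π/132 = 0.0238 s.

t_p ≈ 0.0238 s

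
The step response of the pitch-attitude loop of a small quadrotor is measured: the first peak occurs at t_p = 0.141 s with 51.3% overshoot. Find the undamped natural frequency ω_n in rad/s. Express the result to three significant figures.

From the overshoot, ζ = −ln(OS)/√(π²+ln²(OS)) = 0.208.
t_p = π/ω_d ⇒ ω_d = 22.3 rad/s; then ω_n = ω_d/√(1−ζ²) = 22.8 rad/s.

ω_n ≈ 22.8 rad/s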